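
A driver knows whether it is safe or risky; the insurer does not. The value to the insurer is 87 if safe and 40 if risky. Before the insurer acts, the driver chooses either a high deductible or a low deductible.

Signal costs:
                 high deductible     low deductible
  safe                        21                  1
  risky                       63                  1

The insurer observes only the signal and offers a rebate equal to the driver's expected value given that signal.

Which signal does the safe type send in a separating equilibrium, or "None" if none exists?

Try safe → high deductible, risky → low deductible:
  Under separation the insurer infers type exactly: high deductible → safe (pays 87), low deductible → risky (pays 40).
  Safe: high deductible gives 87 − 21 = 66; low deductible gives 40 − 1 = 39. No deviation. ✓
  Risky: low deductible gives 40 − 1 = 39; high deductible gives 87 − 63 = 24. No deviation. ✓
Both hold — the safe type sends high deductible.

high deductible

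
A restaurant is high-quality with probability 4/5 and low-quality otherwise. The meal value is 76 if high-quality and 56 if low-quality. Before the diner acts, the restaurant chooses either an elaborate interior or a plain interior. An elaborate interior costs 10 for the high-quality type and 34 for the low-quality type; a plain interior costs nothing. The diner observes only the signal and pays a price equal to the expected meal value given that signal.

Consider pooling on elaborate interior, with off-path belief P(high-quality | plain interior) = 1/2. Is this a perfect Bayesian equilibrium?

At the pooled signal (elaborate interior) the diner holds the prior 4/5 and pays 4/5·76 + 1/5·56 = 72. Off-path (plain interior) belief 1/2 gives 1/2·76 + 1/2·56 = 66.
High-quality: elaborate interior gives 72 − 10 = 62; plain interior gives 66 − 0 = 66. Deviates. ✗
Low-quality: elaborate interior gives 72 − 34 = 38; plain interior gives 66 − 0 = 66. Deviates. ✗

No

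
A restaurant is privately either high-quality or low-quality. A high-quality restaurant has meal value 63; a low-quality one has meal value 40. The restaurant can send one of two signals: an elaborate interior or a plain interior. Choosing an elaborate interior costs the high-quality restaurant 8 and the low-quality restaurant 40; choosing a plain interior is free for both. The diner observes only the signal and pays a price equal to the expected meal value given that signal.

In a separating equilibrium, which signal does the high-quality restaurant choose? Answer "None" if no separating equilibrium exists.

elaborate interior

Try high-quality → elaborate interior, low-quality → plain interior:
  Under separation the diner infers type exactly: elaborate interior → high-quality (pays 63), plain interior → low-quality (pays 40).
  High-quality: elaborate interior gives 63 − 8 = 55; plain interior gives 40 − 0 = 40. No deviation. ✓
  Low-quality: plain interior gives 40 − 0 = 40; elaborate interior gives 63 − 40 = 23. No deviation. ✓
Both hold — the high-quality type sends elaborate interior.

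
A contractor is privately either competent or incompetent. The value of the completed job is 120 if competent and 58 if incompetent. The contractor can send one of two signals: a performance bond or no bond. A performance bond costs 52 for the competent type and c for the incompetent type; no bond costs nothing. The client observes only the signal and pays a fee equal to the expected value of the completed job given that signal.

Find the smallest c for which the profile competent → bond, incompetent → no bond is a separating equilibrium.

Under separation: bond → competent (pays 120); no bond → incompetent (pays 58).
Competent: 120 − 52 = 68 ≥ 58 − 0 = 58. Holds regardless of c. ✓
Incompetent: 58 − 0 ≥ 120 − c, so c ≥ 120 − 58 = 62.

62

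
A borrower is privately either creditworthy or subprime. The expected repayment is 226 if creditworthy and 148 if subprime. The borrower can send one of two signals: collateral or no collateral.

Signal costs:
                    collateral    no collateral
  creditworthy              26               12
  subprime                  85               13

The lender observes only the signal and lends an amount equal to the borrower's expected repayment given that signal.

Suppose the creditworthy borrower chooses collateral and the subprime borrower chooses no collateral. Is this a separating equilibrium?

No

Under separation the lender infers type exactly: collateral → creditworthy (pays 226), no collateral → subprime (pays 148).
Creditworthy: collateral gives 226 − 26 = 200; no collateral gives 148 − 12 = 136. No deviation. ✓
Subprime: no collateral gives 148 − 13 = 135; collateral gives 226 − 85 = 141. Would deviate. ✗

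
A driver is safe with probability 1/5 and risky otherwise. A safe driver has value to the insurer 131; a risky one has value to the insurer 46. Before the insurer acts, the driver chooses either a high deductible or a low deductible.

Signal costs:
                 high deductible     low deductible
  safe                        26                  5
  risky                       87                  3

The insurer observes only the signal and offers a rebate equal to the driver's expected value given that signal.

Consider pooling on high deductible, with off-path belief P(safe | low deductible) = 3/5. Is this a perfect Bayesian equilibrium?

No

At the pooled signal (high deductible) the insurer holds the prior 1/5 and pays 1/5·131 + 4/5·46 = 63. Off-path (low deductible) belief 3/5 gives 3/5·131 + 2/5·46 = 97.
Safe: high deductible gives 63 − 26 = 37; low deductible gives 97 − 5 = 92. Deviates. ✗
Risky: high deductible gives 63 − 87 = -24; low deductible gives 97 − 3 = 94. Deviates. ✗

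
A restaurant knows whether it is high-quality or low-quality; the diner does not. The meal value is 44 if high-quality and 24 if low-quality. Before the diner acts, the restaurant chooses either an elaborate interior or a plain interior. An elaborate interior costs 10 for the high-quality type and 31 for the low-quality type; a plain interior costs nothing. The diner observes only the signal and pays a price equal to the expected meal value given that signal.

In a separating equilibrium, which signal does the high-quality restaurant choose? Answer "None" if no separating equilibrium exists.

elaborate interior

Try high-quality → elaborate interior, low-quality → plain interior:
  Under separation the diner infers type exactly: elaborate interior → high-quality (pays 44), plain interior → low-quality (pays 24).
  High-quality: elaborate interior gives 44 − 10 = 34; plain interior gives 24 − 0 = 24. No deviation. ✓
  Low-quality: plain interior gives 24 − 0 = 24; elaborate interior gives 44 − 31 = 13. No deviation. ✓
Both hold — the high-quality type sends elaborate interior.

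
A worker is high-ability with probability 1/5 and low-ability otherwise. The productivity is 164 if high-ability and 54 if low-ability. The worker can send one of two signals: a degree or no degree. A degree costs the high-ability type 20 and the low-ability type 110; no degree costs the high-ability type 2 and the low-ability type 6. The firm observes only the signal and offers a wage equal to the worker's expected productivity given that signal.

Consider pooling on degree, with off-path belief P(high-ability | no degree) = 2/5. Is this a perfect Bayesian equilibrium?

On the equilibrium path (degree) the firm holds the prior 1/5 and pays 1/5·164 + 4/5·54 = 76. Off-path (no degree) belief 2/5 gives 2/5·164 + 3/5·54 = 98.
High-ability: degree gives 76 − 20 = 56; no degree gives 98 − 2 = 96. Deviates. ✗
Low-ability: degree gives 76 − 110 = -34; no degree gives 98 − 6 = 92. Deviates. ✗

No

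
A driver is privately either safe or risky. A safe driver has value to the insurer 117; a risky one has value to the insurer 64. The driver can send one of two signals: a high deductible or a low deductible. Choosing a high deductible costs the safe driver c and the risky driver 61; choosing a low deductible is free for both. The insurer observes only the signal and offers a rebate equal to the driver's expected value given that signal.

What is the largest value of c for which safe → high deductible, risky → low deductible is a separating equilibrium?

53

Under separation: high deductible → safe (pays 117); low deductible → risky (pays 64).
Risky: 64 − 0 = 64 ≥ 117 − 61 = 56. Holds regardless of c. ✓
Safe: 117 − c ≥ 64 − 0, so c ≤ 117 − 64 = 53.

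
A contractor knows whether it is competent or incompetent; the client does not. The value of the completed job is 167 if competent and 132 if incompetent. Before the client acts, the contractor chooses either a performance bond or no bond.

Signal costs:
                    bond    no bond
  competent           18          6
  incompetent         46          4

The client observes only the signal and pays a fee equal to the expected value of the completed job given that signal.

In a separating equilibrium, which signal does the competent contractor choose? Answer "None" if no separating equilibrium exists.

bond

Try competent → bond, incompetent → no bond:
  If types separate, bond earns payment 167 and no bond earns 132.
  Competent: bond gives 167 − 18 = 149; no bond gives 132 − 6 = 126. No deviation. ✓
  Incompetent: no bond gives 132 − 4 = 128; bond gives 167 − 46 = 121. No deviation. ✓
Both hold — the competent type sends bond.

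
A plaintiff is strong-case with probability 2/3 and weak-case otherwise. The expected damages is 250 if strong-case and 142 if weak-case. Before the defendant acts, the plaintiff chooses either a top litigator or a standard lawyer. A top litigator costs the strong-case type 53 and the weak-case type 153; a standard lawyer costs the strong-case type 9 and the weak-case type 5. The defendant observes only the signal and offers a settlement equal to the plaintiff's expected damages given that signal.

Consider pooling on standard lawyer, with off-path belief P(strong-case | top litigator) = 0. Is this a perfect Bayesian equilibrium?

At the pooled signal (standard lawyer) the defendant holds the prior 2/3 and pays 2/3·250 + 1/3·142 = 214. Off-path (top litigator) belief 0 gives 0·250 + 1·142 = 142.
Strong-case: standard lawyer gives 214 − 9 = 205; top litigator gives 142 − 53 = 89. Stays. ✓
Weak-case: standard lawyer gives 214 − 5 = 209; top litigator gives 142 − 153 = -11. Stays. ✓

Yes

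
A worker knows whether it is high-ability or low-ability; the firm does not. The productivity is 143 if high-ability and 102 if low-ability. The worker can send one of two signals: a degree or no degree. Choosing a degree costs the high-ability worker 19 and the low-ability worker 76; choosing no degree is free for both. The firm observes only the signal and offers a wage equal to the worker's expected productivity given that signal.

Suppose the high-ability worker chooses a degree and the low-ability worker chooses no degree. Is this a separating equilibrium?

If types separate, degree earns payment 143 and no degree earns 102.
High-ability: degree gives 143 − 19 = 124; no degree gives 102 − 0 = 102. No deviation. ✓
Low-ability: no degree gives 102 − 0 = 102; degree gives 143 − 76 = 67. No deviation. ✓
Both incentive constraints hold.

Yes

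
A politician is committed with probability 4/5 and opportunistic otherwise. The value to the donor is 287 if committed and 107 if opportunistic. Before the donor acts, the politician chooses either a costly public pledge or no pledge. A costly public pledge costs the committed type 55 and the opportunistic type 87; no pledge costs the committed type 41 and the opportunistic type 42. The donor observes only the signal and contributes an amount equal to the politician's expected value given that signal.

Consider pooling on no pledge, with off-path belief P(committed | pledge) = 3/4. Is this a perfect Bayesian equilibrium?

Yes

At the pooled signal (no pledge) the donor holds the prior 4/5 and pays 4/5·287 + 1/5·107 = 251. Off-path (pledge) belief 3/4 gives 3/4·287 + 1/4·107 = 242.
Committed: no pledge gives 251 − 41 = 210; pledge gives 242 − 55 = 187. Stays. ✓
Opportunistic: no pledge gives 251 − 42 = 209; pledge gives 242 − 87 = 155. Stays. ✓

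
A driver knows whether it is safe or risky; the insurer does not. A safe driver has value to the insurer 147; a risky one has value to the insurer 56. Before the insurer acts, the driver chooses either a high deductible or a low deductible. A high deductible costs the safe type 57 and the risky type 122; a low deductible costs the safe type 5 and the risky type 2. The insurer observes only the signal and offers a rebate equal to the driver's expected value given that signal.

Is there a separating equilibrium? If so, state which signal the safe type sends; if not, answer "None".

high deductible

Try safe → high deductible, risky → low deductible:
  If types separate, high deductible earns payment 147 and low deductible earns 56.
  Safe: high deductible gives 147 − 57 = 90; low deductible gives 56 − 5 = 51. No deviation. ✓
  Risky: low deductible gives 56 − 2 = 54; high deductible gives 147 − 122 = 25. No deviation. ✓
Both hold — the safe type sends high deductible.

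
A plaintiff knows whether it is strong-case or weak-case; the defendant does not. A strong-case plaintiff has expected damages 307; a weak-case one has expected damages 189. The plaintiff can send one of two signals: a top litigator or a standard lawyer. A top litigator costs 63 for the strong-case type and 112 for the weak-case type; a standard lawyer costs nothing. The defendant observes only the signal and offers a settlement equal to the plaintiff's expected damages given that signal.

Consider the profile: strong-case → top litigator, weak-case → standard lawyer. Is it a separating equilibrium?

If types separate, top litigator earns payment 307 and standard lawyer earns 189.
Strong-case: top litigator gives 307 − 63 = 244; standard lawyer gives 189 − 0 = 189. No deviation. ✓
Weak-case: standard lawyer gives 189 − 0 = 189; top litigator gives 307 − 112 = 195. Would deviate. ✗

No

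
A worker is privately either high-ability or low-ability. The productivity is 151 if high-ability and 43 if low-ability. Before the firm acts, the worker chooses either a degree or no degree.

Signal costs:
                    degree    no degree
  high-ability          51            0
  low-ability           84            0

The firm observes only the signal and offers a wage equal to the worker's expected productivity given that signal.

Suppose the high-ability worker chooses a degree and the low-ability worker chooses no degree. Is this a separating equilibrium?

No

If types separate, degree earns payment 151 and no degree earns 43.
High-ability: degree gives 151 − 51 = 100; no degree gives 43 − 0 = 43. No deviation. ✓
Low-ability: no degree gives 43 − 0 = 43; degree gives 151 − 84 = 67. Would deviate. ✗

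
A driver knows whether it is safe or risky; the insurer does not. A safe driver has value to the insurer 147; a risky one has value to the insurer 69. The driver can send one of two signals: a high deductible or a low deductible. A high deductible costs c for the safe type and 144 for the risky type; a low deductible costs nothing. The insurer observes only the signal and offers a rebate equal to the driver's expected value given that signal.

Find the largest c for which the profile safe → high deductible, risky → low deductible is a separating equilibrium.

Under separation: high deductible → safe (pays 147); low deductible → risky (pays 69).
Risky: 69 − 0 = 69 ≥ 147 − 144 = 3. Holds regardless of c. ✓
Safe: 147 − c ≥ 69 − 0, so c ≤ 147 − 69 = 78.

78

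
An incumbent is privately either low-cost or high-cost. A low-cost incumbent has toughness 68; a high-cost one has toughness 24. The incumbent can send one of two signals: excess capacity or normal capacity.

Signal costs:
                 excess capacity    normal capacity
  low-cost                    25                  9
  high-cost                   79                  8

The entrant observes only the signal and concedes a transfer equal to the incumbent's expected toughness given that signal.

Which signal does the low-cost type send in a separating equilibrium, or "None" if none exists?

excess capacity

Try low-cost → excess capacity, high-cost → normal capacity:
  If types separate, excess capacity earns payment 68 and normal capacity earns 24.
  Low-cost: excess capacity gives 68 − 25 = 43; normal capacity gives 24 − 9 = 15. No deviation. ✓
  High-cost: normal capacity gives 24 − 8 = 16; excess capacity gives 68 − 79 = -11. No deviation. ✓
Both hold — the low-cost type sends excess capacity.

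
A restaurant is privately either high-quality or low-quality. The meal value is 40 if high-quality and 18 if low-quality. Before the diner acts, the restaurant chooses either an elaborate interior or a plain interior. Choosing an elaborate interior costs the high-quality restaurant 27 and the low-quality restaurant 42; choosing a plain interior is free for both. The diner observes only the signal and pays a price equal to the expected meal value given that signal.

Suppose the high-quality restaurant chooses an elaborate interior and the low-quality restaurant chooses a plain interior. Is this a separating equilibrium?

Under separation the diner infers type exactly: elaborate interior → high-quality (pays 40), plain interior → low-quality (pays 18).
High-quality: elaborate interior gives 40 − 27 = 13; plain interior gives 18 − 0 = 18. Would deviate. ✗
Low-quality: plain interior gives 18 − 0 = 18; elaborate interior gives 40 − 42 = -2. No deviation. ✓

No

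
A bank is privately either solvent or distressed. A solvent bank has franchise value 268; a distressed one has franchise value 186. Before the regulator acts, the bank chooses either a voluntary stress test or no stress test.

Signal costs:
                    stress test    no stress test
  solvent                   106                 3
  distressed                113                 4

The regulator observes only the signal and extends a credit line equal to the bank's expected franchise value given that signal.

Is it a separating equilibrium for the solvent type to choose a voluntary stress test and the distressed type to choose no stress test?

No

If types separate, stress test earns payment 268 and no stress test earns 186.
Solvent: stress test gives 268 − 106 = 162; no stress test gives 186 − 3 = 183. Would deviate. ✗
Distressed: no stress test gives 186 − 4 = 182; stress test gives 268 − 113 = 155. No deviation. ✓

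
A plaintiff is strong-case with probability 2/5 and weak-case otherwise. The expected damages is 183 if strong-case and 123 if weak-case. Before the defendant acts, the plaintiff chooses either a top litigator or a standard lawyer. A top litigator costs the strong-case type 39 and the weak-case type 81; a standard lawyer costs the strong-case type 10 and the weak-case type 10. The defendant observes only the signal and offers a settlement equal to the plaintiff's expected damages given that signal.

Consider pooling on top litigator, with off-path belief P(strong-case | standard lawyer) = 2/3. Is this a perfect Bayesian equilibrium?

No

At the pooled signal (top litigator) the defendant holds the prior 2/5 and pays 2/5·183 + 3/5·123 = 147. Off-path (standard lawyer) belief 2/3 gives 2/3·183 + 1/3·123 = 163.
Strong-case: top litigator gives 147 − 39 = 108; standard lawyer gives 163 − 10 = 153. Deviates. ✗
Weak-case: top litigator gives 147 − 81 = 66; standard lawyer gives 163 − 10 = 153. Deviates. ✗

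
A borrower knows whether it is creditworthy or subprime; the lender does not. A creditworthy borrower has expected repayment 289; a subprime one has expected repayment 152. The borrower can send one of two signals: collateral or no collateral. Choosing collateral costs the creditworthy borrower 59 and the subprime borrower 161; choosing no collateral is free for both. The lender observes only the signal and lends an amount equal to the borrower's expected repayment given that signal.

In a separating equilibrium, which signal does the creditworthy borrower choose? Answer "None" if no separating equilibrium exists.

Try creditworthy → collateral, subprime → no collateral:
  If types separate, collateral earns payment 289 and no collateral earns 152.
  Creditworthy: collateral gives 289 − 59 = 230; no collateral gives 152 − 0 = 152. No deviation. ✓
  Subprime: no collateral gives 152 − 0 = 152; collateral gives 289 − 161 = 128. No deviation. ✓
Both hold — the creditworthy type sends collateral.

collateral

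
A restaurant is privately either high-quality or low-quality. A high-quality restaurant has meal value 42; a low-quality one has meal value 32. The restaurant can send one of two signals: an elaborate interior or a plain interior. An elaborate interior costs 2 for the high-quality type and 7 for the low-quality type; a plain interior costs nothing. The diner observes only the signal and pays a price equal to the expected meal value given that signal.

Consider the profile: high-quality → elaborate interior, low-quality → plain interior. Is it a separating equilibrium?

No

If types separate, elaborate interior earns payment 42 and plain interior earns 32.
High-quality: elaborate interior gives 42 − 2 = 40; plain interior gives 32 − 0 = 32. No deviation. ✓
Low-quality: plain interior gives 32 − 0 = 32; elaborate interior gives 42 − 7 = 35. Would deviate. ✗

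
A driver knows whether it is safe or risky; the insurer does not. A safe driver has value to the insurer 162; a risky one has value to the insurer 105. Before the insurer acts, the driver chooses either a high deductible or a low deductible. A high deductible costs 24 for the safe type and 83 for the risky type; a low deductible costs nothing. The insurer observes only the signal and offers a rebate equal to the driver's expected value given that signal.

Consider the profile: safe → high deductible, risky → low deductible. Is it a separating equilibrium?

Yes

If types separate, high deductible earns payment 162 and low deductible earns 105.
Safe: high deductible gives 162 − 24 = 138; low deductible gives 105 − 0 = 105. No deviation. ✓
Risky: low deductible gives 105 − 0 = 105; high deductible gives 162 − 83 = 79. No deviation. ✓
Neither type gains from mimicking the other.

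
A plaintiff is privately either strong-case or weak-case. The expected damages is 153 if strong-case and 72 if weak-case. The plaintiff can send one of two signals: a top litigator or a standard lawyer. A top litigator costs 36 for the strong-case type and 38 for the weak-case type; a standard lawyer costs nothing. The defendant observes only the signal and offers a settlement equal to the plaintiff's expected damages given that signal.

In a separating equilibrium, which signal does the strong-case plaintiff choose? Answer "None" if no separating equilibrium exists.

Try strong-case → top litigator, weak-case → standard lawyer:
  Under separation the defendant infers type exactly: top litigator → strong-case (pays 153), standard lawyer → weak-case (pays 72).
  Strong-case: top litigator gives 153 − 36 = 117; standard lawyer gives 72 − 0 = 72. No deviation. ✓
  Weak-case: standard lawyer gives 72 − 0 = 72; top litigator gives 153 − 38 = 115. Would deviate. ✗
Try strong-case → standard lawyer, weak-case → top litigator:
  Under separation the defendant infers type exactly: standard lawyer → strong-case (pays 153), top litigator → weak-case (pays 72).
  Strong-case: standard lawyer gives 153 − 0 = 153; top litigator gives 72 − 36 = 36. No deviation. ✓
  Weak-case: top litigator gives 72 − 38 = 34; standard lawyer gives 153 − 0 = 153. Would deviate. ✗
Neither assignment is incentive-compatible.

None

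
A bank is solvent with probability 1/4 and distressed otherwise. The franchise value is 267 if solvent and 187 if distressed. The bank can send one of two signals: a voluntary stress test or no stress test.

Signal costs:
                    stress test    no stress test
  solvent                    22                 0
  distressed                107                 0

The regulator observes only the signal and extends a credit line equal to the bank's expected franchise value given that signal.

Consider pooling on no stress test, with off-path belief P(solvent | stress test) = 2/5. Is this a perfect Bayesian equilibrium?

Yes

At the pooled signal (no stress test) the regulator holds the prior 1/4 and pays 1/4·267 + 3/4·187 = 207. Off-path (stress test) belief 2/5 gives 2/5·267 + 3/5·187 = 219.
Solvent: no stress test gives 207 − 0 = 207; stress test gives 219 − 22 = 197. Stays. ✓
Distressed: no stress test gives 207 − 0 = 207; stress test gives 219 − 107 = 112. Stays. ✓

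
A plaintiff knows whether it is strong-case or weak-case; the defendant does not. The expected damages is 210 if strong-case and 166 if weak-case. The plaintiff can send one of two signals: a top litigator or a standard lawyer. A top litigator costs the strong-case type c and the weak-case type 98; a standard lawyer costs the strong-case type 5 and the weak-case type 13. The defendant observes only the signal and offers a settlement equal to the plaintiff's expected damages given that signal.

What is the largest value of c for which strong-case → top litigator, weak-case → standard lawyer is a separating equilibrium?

49

Under separation: top litigator → strong-case (pays 210); standard lawyer → weak-case (pays 166).
Weak-case: 166 − 13 = 153 ≥ 210 − 98 = 112. Holds regardless of c. ✓
Strong-case: 210 − c ≥ 166 − 5, so c ≤ 210 − 161 = 49.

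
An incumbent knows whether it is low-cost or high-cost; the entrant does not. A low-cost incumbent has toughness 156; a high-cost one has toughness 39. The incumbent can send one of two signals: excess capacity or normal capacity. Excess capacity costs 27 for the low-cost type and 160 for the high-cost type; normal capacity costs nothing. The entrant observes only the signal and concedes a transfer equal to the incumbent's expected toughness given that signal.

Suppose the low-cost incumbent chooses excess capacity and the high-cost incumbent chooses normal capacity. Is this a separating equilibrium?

If types separate, excess capacity earns payment 156 and normal capacity earns 39.
Low-cost: excess capacity gives 156 − 27 = 129; normal capacity gives 39 − 0 = 39. No deviation. ✓
High-cost: normal capacity gives 39 − 0 = 39; excess capacity gives 156 − 160 = -4. No deviation. ✓
Both incentive constraints hold.

Yes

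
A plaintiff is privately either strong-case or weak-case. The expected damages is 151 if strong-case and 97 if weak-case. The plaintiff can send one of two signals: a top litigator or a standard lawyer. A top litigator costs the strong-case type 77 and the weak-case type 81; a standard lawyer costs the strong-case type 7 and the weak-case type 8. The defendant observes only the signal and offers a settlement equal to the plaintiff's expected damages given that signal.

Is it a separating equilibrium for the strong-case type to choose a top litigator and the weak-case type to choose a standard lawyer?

Under separation the defendant infers type exactly: top litigator → strong-case (pays 151), standard lawyer → weak-case (pays 97).
Strong-case: top litigator gives 151 − 77 = 74; standard lawyer gives 97 − 7 = 90. Would deviate. ✗
Weak-case: standard lawyer gives 97 − 8 = 89; top litigator gives 151 − 81 = 70. No deviation. ✓

No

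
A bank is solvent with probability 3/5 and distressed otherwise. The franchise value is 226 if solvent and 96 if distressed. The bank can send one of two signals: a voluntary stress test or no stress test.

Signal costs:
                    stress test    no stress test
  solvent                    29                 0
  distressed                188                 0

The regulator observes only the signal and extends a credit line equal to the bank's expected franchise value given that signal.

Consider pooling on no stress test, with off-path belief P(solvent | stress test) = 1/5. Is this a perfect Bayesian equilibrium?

Yes

At the pooled signal (no stress test) the regulator holds the prior 3/5 and pays 3/5·226 + 2/5·96 = 174. Off-path (stress test) belief 1/5 gives 1/5·226 + 4/5·96 = 122.
Solvent: no stress test gives 174 − 0 = 174; stress test gives 122 − 29 = 93. Stays. ✓
Distressed: no stress test gives 174 − 0 = 174; stress test gives 122 − 188 = -66. Stays. ✓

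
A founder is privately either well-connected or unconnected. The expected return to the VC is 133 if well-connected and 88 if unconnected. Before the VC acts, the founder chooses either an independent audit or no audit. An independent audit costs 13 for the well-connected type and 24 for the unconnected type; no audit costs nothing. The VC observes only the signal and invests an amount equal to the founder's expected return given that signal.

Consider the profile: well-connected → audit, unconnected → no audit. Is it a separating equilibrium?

Under separation the VC infers type exactly: audit → well-connected (pays 133), no audit → unconnected (pays 88).
Well-connected: audit gives 133 − 13 = 120; no audit gives 88 − 0 = 88. No deviation. ✓
Unconnected: no audit gives 88 − 0 = 88; audit gives 133 − 24 = 109. Would deviate. ✗

No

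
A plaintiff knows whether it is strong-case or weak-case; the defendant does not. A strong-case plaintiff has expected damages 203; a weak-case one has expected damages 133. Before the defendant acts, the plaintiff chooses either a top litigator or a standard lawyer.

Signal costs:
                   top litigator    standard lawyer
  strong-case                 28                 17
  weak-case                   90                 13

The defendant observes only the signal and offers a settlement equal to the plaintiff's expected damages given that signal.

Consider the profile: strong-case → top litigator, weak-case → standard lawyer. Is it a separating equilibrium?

If types separate, top litigator earns payment 203 and standard lawyer earns 133.
Strong-case: top litigator gives 203 − 28 = 175; standard lawyer gives 133 − 17 = 116. No deviation. ✓
Weak-case: standard lawyer gives 133 − 13 = 120; top litigator gives 203 − 90 = 113. No deviation. ✓
Both incentive constraints hold.

Yes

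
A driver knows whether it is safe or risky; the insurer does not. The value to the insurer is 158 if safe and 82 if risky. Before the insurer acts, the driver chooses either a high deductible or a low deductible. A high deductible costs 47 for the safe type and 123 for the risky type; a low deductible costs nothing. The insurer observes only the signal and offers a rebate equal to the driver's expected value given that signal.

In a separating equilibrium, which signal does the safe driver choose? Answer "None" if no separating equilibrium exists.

high deductible

Try safe → high deductible, risky → low deductible:
  Under separation the insurer infers type exactly: high deductible → safe (pays 158), low deductible → risky (pays 82).
  Safe: high deductible gives 158 − 47 = 111; low deductible gives 82 − 0 = 82. No deviation. ✓
  Risky: low deductible gives 82 − 0 = 82; high deductible gives 158 − 123 = 35. No deviation. ✓
Both hold — the safe type sends high deductible.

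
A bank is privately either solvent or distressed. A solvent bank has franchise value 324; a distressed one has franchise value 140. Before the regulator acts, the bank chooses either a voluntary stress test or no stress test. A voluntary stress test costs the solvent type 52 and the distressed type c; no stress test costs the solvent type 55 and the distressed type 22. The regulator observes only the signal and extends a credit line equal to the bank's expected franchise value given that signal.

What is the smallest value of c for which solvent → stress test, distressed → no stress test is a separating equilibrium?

206

Under separation: stress test → solvent (pays 324); no stress test → distressed (pays 140).
Solvent: 324 − 52 = 272 ≥ 140 − 55 = 85. Holds regardless of c. ✓
Distressed: 140 − 22 ≥ 324 − c, so c ≥ 324 − 118 = 206.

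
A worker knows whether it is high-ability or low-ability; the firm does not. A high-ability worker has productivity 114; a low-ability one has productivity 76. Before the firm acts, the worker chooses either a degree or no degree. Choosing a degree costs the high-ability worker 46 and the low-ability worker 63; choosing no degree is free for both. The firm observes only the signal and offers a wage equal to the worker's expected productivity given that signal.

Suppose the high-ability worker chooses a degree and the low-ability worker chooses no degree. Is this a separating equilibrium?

No

If types separate, degree earns payment 114 and no degree earns 76.
High-ability: degree gives 114 − 46 = 68; no degree gives 76 − 0 = 76. Would deviate. ✗
Low-ability: no degree gives 76 − 0 = 76; degree gives 114 − 63 = 51. No deviation. ✓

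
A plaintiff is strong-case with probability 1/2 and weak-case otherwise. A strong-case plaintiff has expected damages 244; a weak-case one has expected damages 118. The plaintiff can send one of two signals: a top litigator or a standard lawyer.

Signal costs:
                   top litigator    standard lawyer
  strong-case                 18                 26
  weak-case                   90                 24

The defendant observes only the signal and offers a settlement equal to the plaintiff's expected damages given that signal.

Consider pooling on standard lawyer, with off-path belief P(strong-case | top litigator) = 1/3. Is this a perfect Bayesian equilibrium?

On the equilibrium path (standard lawyer) the defendant holds the prior 1/2 and pays 1/2·244 + 1/2·118 = 181. Off-path (top litigator) belief 1/3 gives 1/3·244 + 2/3·118 = 160.
Strong-case: standard lawyer gives 181 − 26 = 155; top litigator gives 160 − 18 = 142. Stays. ✓
Weak-case: standard lawyer gives 181 − 24 = 157; top litigator gives 160 − 90 = 70. Stays. ✓
Beliefs are Bayes-consistent on-path and both types best-respond.

Yes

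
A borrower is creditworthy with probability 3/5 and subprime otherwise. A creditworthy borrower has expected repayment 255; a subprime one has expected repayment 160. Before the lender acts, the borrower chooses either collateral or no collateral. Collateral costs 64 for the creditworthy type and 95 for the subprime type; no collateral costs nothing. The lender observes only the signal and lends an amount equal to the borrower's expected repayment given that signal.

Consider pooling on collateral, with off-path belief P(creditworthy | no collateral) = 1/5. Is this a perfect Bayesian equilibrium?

No

On the equilibrium path (collateral) the lender holds the prior 3/5 and pays 3/5·255 + 2/5·160 = 217. Off-path (no collateral) belief 1/5 gives 1/5·255 + 4/5·160 = 179.
Creditworthy: collateral gives 217 − 64 = 153; no collateral gives 179 − 0 = 179. Deviates. ✗
Subprime: collateral gives 217 − 95 = 122; no collateral gives 179 − 0 = 179. Deviates. ✗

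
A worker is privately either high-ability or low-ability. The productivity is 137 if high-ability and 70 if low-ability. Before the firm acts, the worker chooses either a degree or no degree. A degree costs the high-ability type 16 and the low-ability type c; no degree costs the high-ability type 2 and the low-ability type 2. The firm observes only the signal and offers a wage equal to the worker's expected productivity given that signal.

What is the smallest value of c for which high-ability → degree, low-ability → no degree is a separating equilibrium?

69

Under separation: degree → high-ability (pays 137); no degree → low-ability (pays 70).
High-ability: 137 − 16 = 121 ≥ 70 − 2 = 68. Holds regardless of c. ✓
Low-ability: 70 − 2 ≥ 137 − c, so c ≥ 137 − 68 = 69.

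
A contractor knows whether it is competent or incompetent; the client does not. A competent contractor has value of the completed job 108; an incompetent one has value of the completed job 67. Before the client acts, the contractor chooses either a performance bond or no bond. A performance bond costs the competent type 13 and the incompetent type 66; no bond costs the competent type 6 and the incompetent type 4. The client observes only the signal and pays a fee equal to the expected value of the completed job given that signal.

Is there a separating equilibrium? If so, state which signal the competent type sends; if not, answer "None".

bond

Try competent → bond, incompetent → no bond:
  If types separate, bond earns payment 108 and no bond earns 67.
  Competent: bond gives 108 − 13 = 95; no bond gives 67 − 6 = 61. No deviation. ✓
  Incompetent: no bond gives 67 − 4 = 63; bond gives 108 − 66 = 42. No deviation. ✓
Both hold — the competent type sends bond.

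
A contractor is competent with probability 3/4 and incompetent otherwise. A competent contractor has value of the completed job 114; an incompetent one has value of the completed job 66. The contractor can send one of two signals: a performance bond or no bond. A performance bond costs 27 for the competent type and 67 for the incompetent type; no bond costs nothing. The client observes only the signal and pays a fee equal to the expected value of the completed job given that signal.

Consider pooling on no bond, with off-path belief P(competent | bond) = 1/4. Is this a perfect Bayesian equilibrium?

Yes

At the pooled signal (no bond) the client holds the prior 3/4 and pays 3/4·114 + 1/4·66 = 102. Off-path (bond) belief 1/4 gives 1/4·114 + 3/4·66 = 78.
Competent: no bond gives 102 − 0 = 102; bond gives 78 − 27 = 51. Stays. ✓
Incompetent: no bond gives 102 − 0 = 102; bond gives 78 − 67 = 11. Stays. ✓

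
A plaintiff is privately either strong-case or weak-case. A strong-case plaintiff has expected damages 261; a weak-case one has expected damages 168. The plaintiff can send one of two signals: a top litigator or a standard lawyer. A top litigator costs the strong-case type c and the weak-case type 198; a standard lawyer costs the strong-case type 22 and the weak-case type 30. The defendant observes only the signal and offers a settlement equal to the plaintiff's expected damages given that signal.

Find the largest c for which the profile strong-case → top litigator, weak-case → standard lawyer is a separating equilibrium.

Under separation: top litigator → strong-case (pays 261); standard lawyer → weak-case (pays 168).
Weak-case: 168 − 30 = 138 ≥ 261 − 198 = 63. Holds regardless of c. ✓
Strong-case: 261 − c ≥ 168 − 22, so c ≤ 261 − 146 = 115.

115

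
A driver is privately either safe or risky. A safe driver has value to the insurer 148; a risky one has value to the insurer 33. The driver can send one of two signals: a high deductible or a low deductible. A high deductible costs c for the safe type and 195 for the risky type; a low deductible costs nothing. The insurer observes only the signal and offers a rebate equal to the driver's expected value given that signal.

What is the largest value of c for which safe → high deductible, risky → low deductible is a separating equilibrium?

115

Under separation: high deductible → safe (pays 148); low deductible → risky (pays 33).
Risky: 33 − 0 = 33 ≥ 148 − 195 = -47. Holds regardless of c. ✓
Safe: 148 − c ≥ 33 − 0, so c ≤ 148 − 33 = 115.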